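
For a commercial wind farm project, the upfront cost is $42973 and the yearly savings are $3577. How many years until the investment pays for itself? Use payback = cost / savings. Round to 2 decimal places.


Simple payback period = initial cost / annual savings
Payback = 42973 / 3577
Payback = 12.01 years

12.01


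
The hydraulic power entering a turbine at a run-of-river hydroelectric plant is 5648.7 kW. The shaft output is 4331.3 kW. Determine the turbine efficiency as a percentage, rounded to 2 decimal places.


Turbine efficiency = (output power / input power) * 100
eta = (4331.3 / 5648.7) * 100
eta = 76.68%

76.68


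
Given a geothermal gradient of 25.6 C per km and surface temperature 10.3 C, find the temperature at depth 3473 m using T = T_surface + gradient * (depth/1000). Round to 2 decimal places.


Convert depth to km: 3473 / 1000 = 3.473 km
Temperature increase = gradient * depth_km = 25.6 * 3.473 = 88.91 C
Temperature at depth = T_surface + delta_T = 10.3 + 88.91
T = 99.21 C

99.21


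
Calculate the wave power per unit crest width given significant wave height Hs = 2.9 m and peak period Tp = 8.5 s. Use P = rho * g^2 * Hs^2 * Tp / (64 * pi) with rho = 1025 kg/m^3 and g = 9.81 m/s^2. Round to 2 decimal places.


Apply wave power formula:
  g^2 = 9.81^2 = 96.2361
  Hs^2 = 2.9^2 = 8.41
  Numerator = rho * g^2 * Hs^2 * Tp = 1025 * 96.2361 * 8.41 * 8.5 = 7051423.55
  Denominator = 64 * pi = 201.0619
  P = 7051423.55 / 201.0619 = 35070.90 W/m

35070.90


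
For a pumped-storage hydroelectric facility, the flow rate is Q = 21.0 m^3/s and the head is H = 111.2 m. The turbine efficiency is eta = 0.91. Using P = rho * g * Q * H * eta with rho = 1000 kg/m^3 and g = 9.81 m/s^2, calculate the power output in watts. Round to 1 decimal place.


Apply the hydropower formula P = rho * g * Q * H * eta
rho * g = 1000 * 9.81 = 9810.0
P = 9810.0 * 21.0 * 111.2 * 0.91
P = 20846563.9 W

20846563.9


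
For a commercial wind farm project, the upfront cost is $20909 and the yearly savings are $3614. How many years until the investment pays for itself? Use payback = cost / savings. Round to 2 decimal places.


Simple payback period = initial cost / annual savings
Payback = 20909 / 3614
Payback = 5.79 years

5.79


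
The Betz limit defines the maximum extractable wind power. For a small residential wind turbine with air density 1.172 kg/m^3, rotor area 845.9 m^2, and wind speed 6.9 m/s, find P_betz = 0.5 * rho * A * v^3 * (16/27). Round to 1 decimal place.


The Betz coefficient Cp_max = 16/27 = 0.5926
v^3 = 6.9^3 = 328.509
P_betz = 0.5 * rho * A * v^3 * Cp_max
P_betz = 0.5 * 1.172 * 845.9 * 328.509 * 0.5926
P_betz = 96498.4 W

96498.4


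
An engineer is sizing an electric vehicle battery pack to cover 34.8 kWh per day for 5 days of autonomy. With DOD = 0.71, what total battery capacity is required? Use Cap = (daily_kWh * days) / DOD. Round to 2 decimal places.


Total energy needed = daily * days = 34.8 * 5 = 174.0 kWh
Account for depth of discharge:
  Cap = total_energy / DOD = 174.0 / 0.71
  Cap = 245.07 kWh

245.07


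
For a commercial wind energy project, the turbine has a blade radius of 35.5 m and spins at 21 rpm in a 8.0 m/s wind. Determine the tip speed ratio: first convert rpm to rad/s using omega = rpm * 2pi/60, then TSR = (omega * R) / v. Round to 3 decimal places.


Convert rotational speed to rad/s:
  omega = 21 * 2 * pi / 60 = 2.1991 rad/s
Compute tip speed:
  v_tip = omega * R = 2.1991 * 35.5 = 78.069 m/s
Tip speed ratio:
  TSR = v_tip / v_wind = 78.069 / 8.0 = 9.759

9.759


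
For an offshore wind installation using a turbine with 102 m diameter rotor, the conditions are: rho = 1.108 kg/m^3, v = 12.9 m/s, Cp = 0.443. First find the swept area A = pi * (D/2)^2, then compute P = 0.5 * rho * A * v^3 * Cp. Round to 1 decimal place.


Step 1 -- Compute swept area:
  A = pi * (D/2)^2 = pi * (102/2)^2 = 8171.28 m^2
Step 2 -- Apply wind power equation:
  P = 0.5 * rho * A * v^3 * Cp
  v^3 = 12.9^3 = 2146.689
  P = 0.5 * 1.108 * 8171.28 * 2146.689 * 0.443
  P = 4304996.9 W

4304996.9


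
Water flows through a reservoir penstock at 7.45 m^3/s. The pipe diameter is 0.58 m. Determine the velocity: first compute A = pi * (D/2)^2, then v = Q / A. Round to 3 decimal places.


Compute pipe cross-sectional area:
  A = pi * (D/2)^2 = pi * (0.58/2)^2 = 0.2642 m^2
Calculate velocity:
  v = Q / A = 7.45 / 0.2642
  v = 28.197 m/s

28.197


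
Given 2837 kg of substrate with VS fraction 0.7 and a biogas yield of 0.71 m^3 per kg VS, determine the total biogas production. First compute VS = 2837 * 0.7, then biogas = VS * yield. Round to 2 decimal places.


Compute volatile solids:
  VS = mass * VS_fraction = 2837 * 0.7 = 1985.9 kg
Calculate biogas volume:
  Biogas = VS * specific_yield = 1985.9 * 0.71
  Biogas = 1409.99 m^3

1409.99


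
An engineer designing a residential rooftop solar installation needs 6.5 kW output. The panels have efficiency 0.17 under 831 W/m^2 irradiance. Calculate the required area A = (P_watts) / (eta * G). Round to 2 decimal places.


Convert target power to watts: P = 6.5 * 1000 = 6500.0 W
Compute denominator: eta * G = 0.17 * 831 = 141.27
Required area A = P / (eta * G) = 6500.0 / 141.27
A = 46.01 m^2

46.01


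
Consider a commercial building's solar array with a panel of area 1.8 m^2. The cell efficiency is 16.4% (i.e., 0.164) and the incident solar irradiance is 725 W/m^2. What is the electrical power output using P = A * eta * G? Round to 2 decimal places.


Use the solar power formula P = A * eta * G.
Given: A = 1.8 m^2, eta = 0.164, G = 725 W/m^2
P = 1.8 * 0.164 * 725
P = 214.02 W

214.02


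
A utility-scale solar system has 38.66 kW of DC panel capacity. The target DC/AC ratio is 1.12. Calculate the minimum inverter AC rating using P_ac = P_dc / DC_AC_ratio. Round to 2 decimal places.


The inverter AC capacity is determined by the DC/AC ratio.
Given: P_dc = 38.66 kW, DC/AC ratio = 1.12
P_ac = P_dc / ratio = 38.66 / 1.12
P_ac = 34.52 kW

34.52


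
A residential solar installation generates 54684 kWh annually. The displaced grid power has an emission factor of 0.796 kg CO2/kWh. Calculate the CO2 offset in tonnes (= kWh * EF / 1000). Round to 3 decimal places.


CO2 offset in kg = generation * emission_factor
CO2 offset = 54684 * 0.796 = 43528.46 kg
Convert to tonnes:
  CO2 offset = 43528.46 / 1000 = 43.528 tonnes

43.528


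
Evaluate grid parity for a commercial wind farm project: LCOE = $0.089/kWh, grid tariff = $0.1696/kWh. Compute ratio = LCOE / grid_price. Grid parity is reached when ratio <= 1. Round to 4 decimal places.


Compare LCOE to grid price:
  LCOE = $0.089/kWh, Grid price = $0.1696/kWh
  Ratio = LCOE / grid_price = 0.089 / 0.1696 = 0.5248
  Grid parity achieved (ratio <= 1)? yes

0.5248


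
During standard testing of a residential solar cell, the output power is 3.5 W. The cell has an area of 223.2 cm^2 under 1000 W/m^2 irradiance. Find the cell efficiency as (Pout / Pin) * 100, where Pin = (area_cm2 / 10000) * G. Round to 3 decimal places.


First compute the input power:
  Pin = area_cm2 / 10000 * G = 223.2 / 10000 * 1000 = 22.32 W
Then compute efficiency:
  Efficiency = (Pout / Pin) * 100 = (3.5 / 22.32) * 100
  Efficiency = 15.681%

15.681


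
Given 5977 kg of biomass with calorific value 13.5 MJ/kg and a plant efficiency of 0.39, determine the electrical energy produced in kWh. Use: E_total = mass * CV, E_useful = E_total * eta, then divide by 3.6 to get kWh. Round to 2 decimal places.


Total energy = mass * CV = 5977 * 13.5 = 80689.5 MJ
Useful energy = total * eta = 80689.5 * 0.39 = 31468.91 MJ
Convert to kWh: 31468.91 / 3.6
Useful energy = 8741.36 kWh

8741.36


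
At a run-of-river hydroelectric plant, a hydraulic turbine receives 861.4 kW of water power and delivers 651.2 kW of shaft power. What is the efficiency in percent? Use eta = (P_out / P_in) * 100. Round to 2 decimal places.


Turbine efficiency = (output power / input power) * 100
eta = (651.2 / 861.4) * 100
eta = 75.60%

75.60


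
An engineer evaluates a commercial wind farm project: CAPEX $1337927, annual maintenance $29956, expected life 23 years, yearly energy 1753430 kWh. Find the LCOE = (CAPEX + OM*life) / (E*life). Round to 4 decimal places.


Total cost = CAPEX + OM * lifetime = 1337927 + 29956 * 23 = 1337927 + 688988 = 2026915
Total generation = annual * lifetime = 1753430 * 23 = 40328890 kWh
LCOE = 2026915 / 40328890
LCOE = 0.0503 $/kWh

0.0503


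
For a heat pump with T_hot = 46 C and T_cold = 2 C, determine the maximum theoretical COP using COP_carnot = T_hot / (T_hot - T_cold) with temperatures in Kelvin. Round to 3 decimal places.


Convert to Kelvin:
  T_hot = 46 + 273.15 = 319.15 K
  T_cold = 2 + 273.15 = 275.15 K
Apply Carnot COP formula:
  COP = T_hot_K / (T_hot_K - T_cold_K) = 319.15 / 44.0
  COP = 7.253

7.253


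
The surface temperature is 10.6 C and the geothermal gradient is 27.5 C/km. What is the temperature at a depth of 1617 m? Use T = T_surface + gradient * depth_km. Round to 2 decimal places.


Convert depth to km: 1617 / 1000 = 1.617 km
Temperature increase = gradient * depth_km = 27.5 * 1.617 = 44.47 C
Temperature at depth = T_surface + delta_T = 10.6 + 44.47
T = 55.07 C

55.07


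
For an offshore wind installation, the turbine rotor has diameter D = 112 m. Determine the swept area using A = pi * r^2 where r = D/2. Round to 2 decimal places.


Compute the rotor radius:
  r = D / 2 = 112 / 2 = 56.0 m
Calculate swept area:
  A = pi * r^2 = pi * 56.0^2
  A = 9852.03 m^2

9852.03


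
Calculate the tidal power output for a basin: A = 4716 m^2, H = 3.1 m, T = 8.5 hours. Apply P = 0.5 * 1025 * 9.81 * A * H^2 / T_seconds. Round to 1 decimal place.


Convert period to seconds: T = 8.5 * 3600 = 30600.0 s
H^2 = 3.1^2 = 9.61
P = 0.5 * rho * g * A * H^2 / T
P = 0.5 * 1025 * 9.81 * 4716 * 9.61 / 30600.0
P = 7446.3 W

7446.3


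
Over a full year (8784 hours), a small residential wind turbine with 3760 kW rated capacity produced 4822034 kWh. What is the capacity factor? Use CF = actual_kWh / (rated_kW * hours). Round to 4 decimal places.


Capacity factor = actual output / maximum possible output
Maximum possible = rated * hours = 3760 * 8784 = 33027840 kWh
CF = 4822034 / 33027840
CF = 0.1460

0.1460


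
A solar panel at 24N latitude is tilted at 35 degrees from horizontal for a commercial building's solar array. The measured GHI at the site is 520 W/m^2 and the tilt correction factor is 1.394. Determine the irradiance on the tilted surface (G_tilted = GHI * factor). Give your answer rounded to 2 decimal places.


Identify the given values:
  GHI = 520 W/m^2, tilt correction factor = 1.394
Apply the formula G_tilted = GHI * factor:
  G_tilted = 520 * 1.394
  G_tilted = 724.88 W/m^2

724.88


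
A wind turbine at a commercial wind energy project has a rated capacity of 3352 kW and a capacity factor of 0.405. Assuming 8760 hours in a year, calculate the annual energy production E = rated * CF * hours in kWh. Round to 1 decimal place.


Annual energy = rated_kW * capacity_factor * hours_per_year
Given: P_rated = 3352 kW, CF = 0.405, hours = 8760
E = 3352 * 0.405 * 8760
E = 11892225.6 kWh

11892225.6


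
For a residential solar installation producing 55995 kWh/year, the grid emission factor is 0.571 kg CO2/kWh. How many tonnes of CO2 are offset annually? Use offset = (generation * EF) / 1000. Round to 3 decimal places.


CO2 offset in kg = generation * emission_factor
CO2 offset = 55995 * 0.571 = 31973.15 kg
Convert to tonnes:
  CO2 offset = 31973.15 / 1000 = 31.973 tonnes

31.973


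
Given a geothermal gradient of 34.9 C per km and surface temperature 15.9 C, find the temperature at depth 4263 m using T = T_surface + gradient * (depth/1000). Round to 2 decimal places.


Convert depth to km: 4263 / 1000 = 4.263 km
Temperature increase = gradient * depth_km = 34.9 * 4.263 = 148.78 C
Temperature at depth = T_surface + delta_T = 15.9 + 148.78
T = 164.68 C

164.68


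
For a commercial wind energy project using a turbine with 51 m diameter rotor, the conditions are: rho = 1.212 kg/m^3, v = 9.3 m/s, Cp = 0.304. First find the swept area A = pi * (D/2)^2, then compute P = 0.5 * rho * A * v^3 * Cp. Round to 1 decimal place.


Step 1 -- Compute swept area:
  A = pi * (D/2)^2 = pi * (51/2)^2 = 2042.82 m^2
Step 2 -- Apply wind power equation:
  P = 0.5 * rho * A * v^3 * Cp
  v^3 = 9.3^3 = 804.357
  P = 0.5 * 1.212 * 2042.82 * 804.357 * 0.304
  P = 302709.0 W

302709.0


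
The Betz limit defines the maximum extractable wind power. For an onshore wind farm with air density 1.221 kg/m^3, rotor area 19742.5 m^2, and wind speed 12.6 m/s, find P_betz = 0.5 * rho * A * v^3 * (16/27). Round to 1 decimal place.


The Betz coefficient Cp_max = 16/27 = 0.5926
v^3 = 12.6^3 = 2000.376
P_betz = 0.5 * rho * A * v^3 * Cp_max
P_betz = 0.5 * 1.221 * 19742.5 * 2000.376 * 0.5926
P_betz = 14287481.1 W

14287481.1


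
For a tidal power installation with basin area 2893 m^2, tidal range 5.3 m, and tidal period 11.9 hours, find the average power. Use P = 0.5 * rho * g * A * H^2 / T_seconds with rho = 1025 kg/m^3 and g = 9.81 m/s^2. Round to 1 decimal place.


Convert period to seconds: T = 11.9 * 3600 = 42840.0 s
H^2 = 5.3^2 = 28.09
P = 0.5 * rho * g * A * H^2 / T
P = 0.5 * 1025 * 9.81 * 2893 * 28.09 / 42840.0
P = 9537.0 W

9537.0


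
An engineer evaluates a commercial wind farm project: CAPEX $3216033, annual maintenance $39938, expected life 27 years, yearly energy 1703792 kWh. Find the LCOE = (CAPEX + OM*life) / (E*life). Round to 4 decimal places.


Total cost = CAPEX + OM * lifetime = 3216033 + 39938 * 27 = 3216033 + 1078326 = 4294359
Total generation = annual * lifetime = 1703792 * 27 = 46002384 kWh
LCOE = 4294359 / 46002384
LCOE = 0.0934 $/kWh

0.0934


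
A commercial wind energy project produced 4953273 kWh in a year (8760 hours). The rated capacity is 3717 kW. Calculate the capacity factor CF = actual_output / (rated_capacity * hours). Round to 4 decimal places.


Capacity factor = actual output / maximum possible output
Maximum possible = rated * hours = 3717 * 8760 = 32560920 kWh
CF = 4953273 / 32560920
CF = 0.1521

0.1521


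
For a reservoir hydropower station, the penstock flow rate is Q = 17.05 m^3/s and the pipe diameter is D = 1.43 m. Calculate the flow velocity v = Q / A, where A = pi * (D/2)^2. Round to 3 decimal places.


Compute pipe cross-sectional area:
  A = pi * (D/2)^2 = pi * (1.43/2)^2 = 1.6061 m^2
Calculate velocity:
  v = Q / A = 17.05 / 1.6061
  v = 10.616 m/s

10.616


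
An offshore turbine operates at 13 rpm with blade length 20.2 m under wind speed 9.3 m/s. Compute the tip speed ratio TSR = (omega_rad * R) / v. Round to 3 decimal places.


Convert rotational speed to rad/s:
  omega = 13 * 2 * pi / 60 = 1.3614 rad/s
Compute tip speed:
  v_tip = omega * R = 1.3614 * 20.2 = 27.499 m/s
Tip speed ratio:
  TSR = v_tip / v_wind = 27.499 / 9.3 = 2.957

2.957


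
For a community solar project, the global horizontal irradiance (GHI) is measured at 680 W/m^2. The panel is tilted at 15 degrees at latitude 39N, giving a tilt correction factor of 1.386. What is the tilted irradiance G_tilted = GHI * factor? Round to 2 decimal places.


Identify the given values:
  GHI = 680 W/m^2, tilt correction factor = 1.386
Apply the formula G_tilted = GHI * factor:
  G_tilted = 680 * 1.386
  G_tilted = 942.48 W/m^2

942.48


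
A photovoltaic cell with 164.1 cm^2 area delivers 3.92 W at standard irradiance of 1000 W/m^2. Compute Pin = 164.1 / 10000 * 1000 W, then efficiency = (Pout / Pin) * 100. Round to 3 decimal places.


First compute the input power:
  Pin = area_cm2 / 10000 * G = 164.1 / 10000 * 1000 = 16.41 W
Then compute efficiency:
  Efficiency = (Pout / Pin) * 100 = (3.92 / 16.41) * 100
  Efficiency = 23.888%

23.888


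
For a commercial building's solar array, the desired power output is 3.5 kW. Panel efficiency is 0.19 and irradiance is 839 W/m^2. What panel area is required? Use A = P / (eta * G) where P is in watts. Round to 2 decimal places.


Convert target power to watts: P = 3.5 * 1000 = 3500.0 W
Compute denominator: eta * G = 0.19 * 839 = 159.41
Required area A = P / (eta * G) = 3500.0 / 159.41
A = 21.96 m^2

21.96


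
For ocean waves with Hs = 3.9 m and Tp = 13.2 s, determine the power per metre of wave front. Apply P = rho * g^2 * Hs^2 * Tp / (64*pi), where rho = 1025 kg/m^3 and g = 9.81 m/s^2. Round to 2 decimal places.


Apply wave power formula:
  g^2 = 9.81^2 = 96.2361
  Hs^2 = 3.9^2 = 15.21
  Numerator = rho * g^2 * Hs^2 * Tp = 1025 * 96.2361 * 15.21 * 13.2 = 19804552.13
  Denominator = 64 * pi = 201.0619
  P = 19804552.13 / 201.0619 = 98499.76 W/m

98499.76


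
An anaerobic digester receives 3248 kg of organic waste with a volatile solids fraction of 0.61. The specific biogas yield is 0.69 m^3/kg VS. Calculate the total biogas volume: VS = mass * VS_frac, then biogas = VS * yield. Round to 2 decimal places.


Compute volatile solids:
  VS = mass * VS_fraction = 3248 * 0.61 = 1981.28 kg
Calculate biogas volume:
  Biogas = VS * specific_yield = 1981.28 * 0.69
  Biogas = 1367.08 m^3

1367.08


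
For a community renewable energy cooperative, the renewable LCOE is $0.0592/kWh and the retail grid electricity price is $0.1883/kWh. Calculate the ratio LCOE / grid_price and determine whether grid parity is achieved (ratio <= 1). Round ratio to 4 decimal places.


Compare LCOE to grid price:
  LCOE = $0.0592/kWh, Grid price = $0.1883/kWh
  Ratio = LCOE / grid_price = 0.0592 / 0.1883 = 0.3144
  Grid parity achieved (ratio <= 1)? yes

0.3144


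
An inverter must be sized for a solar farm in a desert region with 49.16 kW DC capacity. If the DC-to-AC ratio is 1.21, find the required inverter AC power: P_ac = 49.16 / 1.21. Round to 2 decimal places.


The inverter AC capacity is determined by the DC/AC ratio.
Given: P_dc = 49.16 kW, DC/AC ratio = 1.21
P_ac = P_dc / ratio = 49.16 / 1.21
P_ac = 40.63 kW

40.63


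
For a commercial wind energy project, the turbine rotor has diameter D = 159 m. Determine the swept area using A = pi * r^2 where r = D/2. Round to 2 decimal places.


Compute the rotor radius:
  r = D / 2 = 159 / 2 = 79.5 m
Calculate swept area:
  A = pi * r^2 = pi * 79.5^2
  A = 19855.65 m^2

19855.65


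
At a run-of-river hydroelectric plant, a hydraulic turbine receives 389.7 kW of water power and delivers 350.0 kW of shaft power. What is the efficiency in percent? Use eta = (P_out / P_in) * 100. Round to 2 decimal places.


Turbine efficiency = (output power / input power) * 100
eta = (350.0 / 389.7) * 100
eta = 89.81%

89.81


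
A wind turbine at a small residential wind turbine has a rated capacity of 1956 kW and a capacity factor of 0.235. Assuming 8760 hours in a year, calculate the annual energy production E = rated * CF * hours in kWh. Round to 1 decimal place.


Annual energy = rated_kW * capacity_factor * hours_per_year
Given: P_rated = 1956 kW, CF = 0.235, hours = 8760
E = 1956 * 0.235 * 8760
E = 4026621.6 kWh

4026621.6


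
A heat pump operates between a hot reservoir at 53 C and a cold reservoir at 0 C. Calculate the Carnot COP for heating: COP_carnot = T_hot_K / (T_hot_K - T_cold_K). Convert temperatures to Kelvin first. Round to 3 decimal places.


Convert to Kelvin:
  T_hot = 53 + 273.15 = 326.15 K
  T_cold = 0 + 273.15 = 273.15 K
Apply Carnot COP formula:
  COP = T_hot_K / (T_hot_K - T_cold_K) = 326.15 / 53.0
  COP = 6.154

6.154


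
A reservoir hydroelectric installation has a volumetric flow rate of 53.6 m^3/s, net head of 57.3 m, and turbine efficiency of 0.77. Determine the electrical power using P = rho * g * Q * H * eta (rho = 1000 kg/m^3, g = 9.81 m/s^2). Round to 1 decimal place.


Apply the hydropower formula P = rho * g * Q * H * eta
rho * g = 1000 * 9.81 = 9810.0
P = 9810.0 * 53.6 * 57.3 * 0.77
P = 23199527.7 W

23199527.7


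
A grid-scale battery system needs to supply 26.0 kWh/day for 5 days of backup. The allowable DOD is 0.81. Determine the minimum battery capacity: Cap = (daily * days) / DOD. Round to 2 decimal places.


Total energy needed = daily * days = 26.0 * 5 = 130.0 kWh
Account for depth of discharge:
  Cap = total_energy / DOD = 130.0 / 0.81
  Cap = 160.49 kWh

160.49


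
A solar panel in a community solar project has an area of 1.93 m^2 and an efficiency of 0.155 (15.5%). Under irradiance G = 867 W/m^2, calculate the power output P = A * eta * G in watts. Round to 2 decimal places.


Use the solar power formula P = A * eta * G.
Given: A = 1.93 m^2, eta = 0.155, G = 867 W/m^2
P = 1.93 * 0.155 * 867
P = 259.36 W

259.36


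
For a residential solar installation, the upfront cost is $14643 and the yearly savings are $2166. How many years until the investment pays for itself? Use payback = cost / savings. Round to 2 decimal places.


Simple payback period = initial cost / annual savings
Payback = 14643 / 2166
Payback = 6.76 years

6.76


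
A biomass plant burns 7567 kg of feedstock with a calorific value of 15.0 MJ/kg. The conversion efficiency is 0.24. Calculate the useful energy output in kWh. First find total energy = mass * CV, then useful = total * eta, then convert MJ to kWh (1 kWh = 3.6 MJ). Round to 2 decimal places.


Total energy = mass * CV = 7567 * 15.0 = 113505.0 MJ
Useful energy = total * eta = 113505.0 * 0.24 = 27241.2 MJ
Convert to kWh: 27241.2 / 3.6
Useful energy = 7567.00 kWh

7567.00


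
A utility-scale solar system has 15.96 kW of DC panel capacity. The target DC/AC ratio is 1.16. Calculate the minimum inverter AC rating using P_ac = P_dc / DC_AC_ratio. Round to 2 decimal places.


The inverter AC capacity is determined by the DC/AC ratio.
Given: P_dc = 15.96 kW, DC/AC ratio = 1.16
P_ac = P_dc / ratio = 15.96 / 1.16
P_ac = 13.76 kW

13.76


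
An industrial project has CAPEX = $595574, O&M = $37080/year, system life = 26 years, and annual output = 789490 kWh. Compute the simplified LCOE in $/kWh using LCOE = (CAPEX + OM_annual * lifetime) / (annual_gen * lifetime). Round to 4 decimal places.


Total cost = CAPEX + OM * lifetime = 595574 + 37080 * 26 = 595574 + 964080 = 1559654
Total generation = annual * lifetime = 789490 * 26 = 20526740 kWh
LCOE = 1559654 / 20526740
LCOE = 0.0760 $/kWh

0.0760


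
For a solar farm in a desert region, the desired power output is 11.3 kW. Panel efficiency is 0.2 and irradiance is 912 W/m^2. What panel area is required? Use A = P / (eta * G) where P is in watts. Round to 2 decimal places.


Convert target power to watts: P = 11.3 * 1000 = 11300.0 W
Compute denominator: eta * G = 0.2 * 912 = 182.4
Required area A = P / (eta * G) = 11300.0 / 182.4
A = 61.95 m^2

61.95


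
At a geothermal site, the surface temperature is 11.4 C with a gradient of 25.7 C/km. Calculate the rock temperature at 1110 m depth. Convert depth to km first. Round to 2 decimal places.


Convert depth to km: 1110 / 1000 = 1.11 km
Temperature increase = gradient * depth_km = 25.7 * 1.11 = 28.53 C
Temperature at depth = T_surface + delta_T = 11.4 + 28.53
T = 39.93 C

39.93


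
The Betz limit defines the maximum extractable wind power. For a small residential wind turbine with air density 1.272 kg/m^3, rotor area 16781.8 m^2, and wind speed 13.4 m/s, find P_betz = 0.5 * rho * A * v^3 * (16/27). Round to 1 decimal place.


The Betz coefficient Cp_max = 16/27 = 0.5926
v^3 = 13.4^3 = 2406.104
P_betz = 0.5 * rho * A * v^3 * Cp_max
P_betz = 0.5 * 1.272 * 16781.8 * 2406.104 * 0.5926
P_betz = 15218304.5 W

15218304.5


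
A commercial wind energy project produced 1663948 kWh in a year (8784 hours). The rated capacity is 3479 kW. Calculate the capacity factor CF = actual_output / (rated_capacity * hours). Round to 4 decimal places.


Capacity factor = actual output / maximum possible output
Maximum possible = rated * hours = 3479 * 8784 = 30559536 kWh
CF = 1663948 / 30559536
CF = 0.0544

0.0544


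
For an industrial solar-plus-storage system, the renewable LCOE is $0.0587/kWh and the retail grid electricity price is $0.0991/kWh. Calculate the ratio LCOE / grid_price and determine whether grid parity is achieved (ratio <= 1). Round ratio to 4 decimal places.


Compare LCOE to grid price:
  LCOE = $0.0587/kWh, Grid price = $0.0991/kWh
  Ratio = LCOE / grid_price = 0.0587 / 0.0991 = 0.5923
  Grid parity achieved (ratio <= 1)? yes

0.5923


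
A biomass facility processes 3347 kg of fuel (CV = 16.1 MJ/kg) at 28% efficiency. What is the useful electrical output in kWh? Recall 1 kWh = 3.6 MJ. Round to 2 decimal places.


Total energy = mass * CV = 3347 * 16.1 = 53886.7 MJ
Useful energy = total * eta = 53886.7 * 0.28 = 15088.28 MJ
Convert to kWh: 15088.28 / 3.6
Useful energy = 4191.19 kWh

4191.19


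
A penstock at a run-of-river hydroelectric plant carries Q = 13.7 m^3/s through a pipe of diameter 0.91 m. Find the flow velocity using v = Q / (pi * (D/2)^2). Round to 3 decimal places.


Compute pipe cross-sectional area:
  A = pi * (D/2)^2 = pi * (0.91/2)^2 = 0.6504 m^2
Calculate velocity:
  v = Q / A = 13.7 / 0.6504
  v = 21.064 m/s

21.064


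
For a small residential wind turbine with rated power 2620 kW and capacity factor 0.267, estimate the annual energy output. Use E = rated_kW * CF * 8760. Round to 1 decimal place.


Annual energy = rated_kW * capacity_factor * hours_per_year
Given: P_rated = 2620 kW, CF = 0.267, hours = 8760
E = 2620 * 0.267 * 8760
E = 6127970.4 kWh

6127970.4


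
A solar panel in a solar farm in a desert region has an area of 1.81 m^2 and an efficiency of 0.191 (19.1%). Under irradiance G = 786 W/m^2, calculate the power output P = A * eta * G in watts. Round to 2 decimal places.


Use the solar power formula P = A * eta * G.
Given: A = 1.81 m^2, eta = 0.191, G = 786 W/m^2
P = 1.81 * 0.191 * 786
P = 271.73 W

271.73


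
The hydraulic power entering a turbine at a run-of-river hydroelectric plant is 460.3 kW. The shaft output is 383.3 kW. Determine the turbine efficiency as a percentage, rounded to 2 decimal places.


Turbine efficiency = (output power / input power) * 100
eta = (383.3 / 460.3) * 100
eta = 83.27%

83.27


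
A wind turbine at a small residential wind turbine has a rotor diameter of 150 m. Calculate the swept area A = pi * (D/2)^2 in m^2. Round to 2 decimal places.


Compute the rotor radius:
  r = D / 2 = 150 / 2 = 75.0 m
Calculate swept area:
  A = pi * r^2 = pi * 75.0^2
  A = 17671.46 m^2

17671.46


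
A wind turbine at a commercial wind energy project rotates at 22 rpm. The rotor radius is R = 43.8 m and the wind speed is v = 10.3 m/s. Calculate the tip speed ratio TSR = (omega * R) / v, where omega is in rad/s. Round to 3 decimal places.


Convert rotational speed to rad/s:
  omega = 22 * 2 * pi / 60 = 2.3038 rad/s
Compute tip speed:
  v_tip = omega * R = 2.3038 * 43.8 = 100.908 m/s
Tip speed ratio:
  TSR = v_tip / v_wind = 100.908 / 10.3 = 9.797

9.797


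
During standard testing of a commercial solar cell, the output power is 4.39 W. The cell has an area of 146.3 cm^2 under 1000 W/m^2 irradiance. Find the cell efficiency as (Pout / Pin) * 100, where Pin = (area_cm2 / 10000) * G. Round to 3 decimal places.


First compute the input power:
  Pin = area_cm2 / 10000 * G = 146.3 / 10000 * 1000 = 14.63 W
Then compute efficiency:
  Efficiency = (Pout / Pin) * 100 = (4.39 / 14.63) * 100
  Efficiency = 30.007%

30.007


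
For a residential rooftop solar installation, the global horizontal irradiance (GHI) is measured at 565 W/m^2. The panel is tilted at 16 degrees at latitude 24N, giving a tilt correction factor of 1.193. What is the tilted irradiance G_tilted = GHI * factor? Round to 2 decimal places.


Identify the given values:
  GHI = 565 W/m^2, tilt correction factor = 1.193
Apply the formula G_tilted = GHI * factor:
  G_tilted = 565 * 1.193
  G_tilted = 674.05 W/m^2

674.05


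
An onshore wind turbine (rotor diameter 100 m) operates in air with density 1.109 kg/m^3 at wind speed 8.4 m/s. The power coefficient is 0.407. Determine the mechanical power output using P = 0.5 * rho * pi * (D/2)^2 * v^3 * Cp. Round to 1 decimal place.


Step 1 -- Compute swept area:
  A = pi * (D/2)^2 = pi * (100/2)^2 = 7853.98 m^2
Step 2 -- Apply wind power equation:
  P = 0.5 * rho * A * v^3 * Cp
  v^3 = 8.4^3 = 592.704
  P = 0.5 * 1.109 * 7853.98 * 592.704 * 0.407
  P = 1050566.9 W

1050566.9


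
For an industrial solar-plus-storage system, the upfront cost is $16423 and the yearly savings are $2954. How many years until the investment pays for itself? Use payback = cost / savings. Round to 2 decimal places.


Simple payback period = initial cost / annual savings
Payback = 16423 / 2954
Payback = 5.56 years

5.56


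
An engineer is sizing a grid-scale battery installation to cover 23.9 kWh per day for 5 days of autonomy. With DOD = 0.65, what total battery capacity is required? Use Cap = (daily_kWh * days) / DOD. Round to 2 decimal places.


Total energy needed = daily * days = 23.9 * 5 = 119.5 kWh
Account for depth of discharge:
  Cap = total_energy / DOD = 119.5 / 0.65
  Cap = 183.85 kWh

183.85


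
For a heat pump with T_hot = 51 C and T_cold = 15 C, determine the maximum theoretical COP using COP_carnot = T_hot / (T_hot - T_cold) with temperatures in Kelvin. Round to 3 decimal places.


Convert to Kelvin:
  T_hot = 51 + 273.15 = 324.15 K
  T_cold = 15 + 273.15 = 288.15 K
Apply Carnot COP formula:
  COP = T_hot_K / (T_hot_K - T_cold_K) = 324.15 / 36.0
  COP = 9.004

9.004


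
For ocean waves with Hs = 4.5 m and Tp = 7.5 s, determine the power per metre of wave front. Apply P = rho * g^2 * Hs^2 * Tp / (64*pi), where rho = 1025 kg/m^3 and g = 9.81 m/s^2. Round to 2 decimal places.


Apply wave power formula:
  g^2 = 9.81^2 = 96.2361
  Hs^2 = 4.5^2 = 20.25
  Numerator = rho * g^2 * Hs^2 * Tp = 1025 * 96.2361 * 20.25 * 7.5 = 14981254.13
  Denominator = 64 * pi = 201.0619
  P = 14981254.13 / 201.0619 = 74510.65 W/m

74510.65


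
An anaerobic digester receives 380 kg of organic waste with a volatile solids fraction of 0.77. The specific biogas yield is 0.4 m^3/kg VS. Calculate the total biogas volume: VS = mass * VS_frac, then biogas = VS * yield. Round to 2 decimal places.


Compute volatile solids:
  VS = mass * VS_fraction = 380 * 0.77 = 292.6 kg
Calculate biogas volume:
  Biogas = VS * specific_yield = 292.6 * 0.4
  Biogas = 117.04 m^3

117.04


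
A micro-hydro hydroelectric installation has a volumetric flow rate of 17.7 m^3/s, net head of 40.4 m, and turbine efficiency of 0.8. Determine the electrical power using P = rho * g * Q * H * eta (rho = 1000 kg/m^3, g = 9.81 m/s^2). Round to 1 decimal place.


Apply the hydropower formula P = rho * g * Q * H * eta
rho * g = 1000 * 9.81 = 9810.0
P = 9810.0 * 17.7 * 40.4 * 0.8
P = 5611947.8 W

5611947.8


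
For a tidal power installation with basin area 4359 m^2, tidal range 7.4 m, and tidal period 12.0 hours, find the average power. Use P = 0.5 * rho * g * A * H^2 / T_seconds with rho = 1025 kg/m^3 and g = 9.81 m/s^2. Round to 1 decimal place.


Convert period to seconds: T = 12.0 * 3600 = 43200.0 s
H^2 = 7.4^2 = 54.76
P = 0.5 * rho * g * A * H^2 / T
P = 0.5 * 1025 * 9.81 * 4359 * 54.76 / 43200.0
P = 27779.8 W

27779.8


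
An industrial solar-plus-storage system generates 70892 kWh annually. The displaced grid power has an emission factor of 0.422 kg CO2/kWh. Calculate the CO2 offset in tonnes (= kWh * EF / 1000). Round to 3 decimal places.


CO2 offset in kg = generation * emission_factor
CO2 offset = 70892 * 0.422 = 29916.42 kg
Convert to tonnes:
  CO2 offset = 29916.42 / 1000 = 29.916 tonnes

29.916


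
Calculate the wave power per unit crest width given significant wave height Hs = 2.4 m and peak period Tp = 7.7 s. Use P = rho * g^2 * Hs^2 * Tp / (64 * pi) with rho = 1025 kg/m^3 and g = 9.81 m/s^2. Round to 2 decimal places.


Apply wave power formula:
  g^2 = 9.81^2 = 96.2361
  Hs^2 = 2.4^2 = 5.76
  Numerator = rho * g^2 * Hs^2 * Tp = 1025 * 96.2361 * 5.76 * 7.7 = 4374970.09
  Denominator = 64 * pi = 201.0619
  P = 4374970.09 / 201.0619 = 21759.32 W/m

21759.32


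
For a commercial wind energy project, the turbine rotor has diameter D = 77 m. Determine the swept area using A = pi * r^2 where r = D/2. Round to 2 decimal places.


Compute the rotor radius:
  r = D / 2 = 77 / 2 = 38.5 m
Calculate swept area:
  A = pi * r^2 = pi * 38.5^2
  A = 4656.63 m^2

4656.63


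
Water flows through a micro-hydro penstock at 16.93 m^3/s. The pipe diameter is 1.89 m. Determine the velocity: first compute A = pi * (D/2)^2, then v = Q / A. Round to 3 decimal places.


Compute pipe cross-sectional area:
  A = pi * (D/2)^2 = pi * (1.89/2)^2 = 2.8055 m^2
Calculate velocity:
  v = Q / A = 16.93 / 2.8055
  v = 6.035 m/s

6.035


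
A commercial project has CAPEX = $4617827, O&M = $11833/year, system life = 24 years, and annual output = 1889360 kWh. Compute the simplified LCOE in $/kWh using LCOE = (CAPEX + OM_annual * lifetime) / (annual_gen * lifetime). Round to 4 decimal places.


Total cost = CAPEX + OM * lifetime = 4617827 + 11833 * 24 = 4617827 + 283992 = 4901819
Total generation = annual * lifetime = 1889360 * 24 = 45344640 kWh
LCOE = 4901819 / 45344640
LCOE = 0.1081 $/kWh

0.1081


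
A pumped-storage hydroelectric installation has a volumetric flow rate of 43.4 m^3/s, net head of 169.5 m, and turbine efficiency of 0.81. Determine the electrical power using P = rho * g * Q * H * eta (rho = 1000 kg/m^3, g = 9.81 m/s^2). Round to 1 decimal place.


Apply the hydropower formula P = rho * g * Q * H * eta
rho * g = 1000 * 9.81 = 9810.0
P = 9810.0 * 43.4 * 169.5 * 0.81
P = 58453895.4 W

58453895.4


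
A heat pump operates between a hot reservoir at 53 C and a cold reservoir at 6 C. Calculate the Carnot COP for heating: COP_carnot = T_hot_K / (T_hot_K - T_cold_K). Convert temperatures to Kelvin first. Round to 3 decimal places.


Convert to Kelvin:
  T_hot = 53 + 273.15 = 326.15 K
  T_cold = 6 + 273.15 = 279.15 K
Apply Carnot COP formula:
  COP = T_hot_K / (T_hot_K - T_cold_K) = 326.15 / 47.0
  COP = 6.939

6.939


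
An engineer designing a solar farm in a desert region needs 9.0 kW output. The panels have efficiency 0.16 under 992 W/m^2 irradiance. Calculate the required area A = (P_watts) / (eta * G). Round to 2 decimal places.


Convert target power to watts: P = 9.0 * 1000 = 9000.0 W
Compute denominator: eta * G = 0.16 * 992 = 158.72
Required area A = P / (eta * G) = 9000.0 / 158.72
A = 56.70 m^2

56.70


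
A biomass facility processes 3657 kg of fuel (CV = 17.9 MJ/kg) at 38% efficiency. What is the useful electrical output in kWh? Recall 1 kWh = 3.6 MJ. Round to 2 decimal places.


Total energy = mass * CV = 3657 * 17.9 = 65460.3 MJ
Useful energy = total * eta = 65460.3 * 0.38 = 24874.91 MJ
Convert to kWh: 24874.91 / 3.6
Useful energy = 6909.70 kWh

6909.70


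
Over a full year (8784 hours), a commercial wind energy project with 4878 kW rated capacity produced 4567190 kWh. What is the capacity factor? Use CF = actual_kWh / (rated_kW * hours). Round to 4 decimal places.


Capacity factor = actual output / maximum possible output
Maximum possible = rated * hours = 4878 * 8784 = 42848352 kWh
CF = 4567190 / 42848352
CF = 0.1066

0.1066


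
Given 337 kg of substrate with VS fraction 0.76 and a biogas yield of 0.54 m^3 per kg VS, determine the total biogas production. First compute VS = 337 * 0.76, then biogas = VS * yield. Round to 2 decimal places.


Compute volatile solids:
  VS = mass * VS_fraction = 337 * 0.76 = 256.12 kg
Calculate biogas volume:
  Biogas = VS * specific_yield = 256.12 * 0.54
  Biogas = 138.30 m^3

138.30


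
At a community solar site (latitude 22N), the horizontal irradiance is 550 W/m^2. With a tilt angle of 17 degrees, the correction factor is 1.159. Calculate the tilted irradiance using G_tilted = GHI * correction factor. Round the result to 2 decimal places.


Identify the given values:
  GHI = 550 W/m^2, tilt correction factor = 1.159
Apply the formula G_tilted = GHI * factor:
  G_tilted = 550 * 1.159
  G_tilted = 637.45 W/m^2

637.45


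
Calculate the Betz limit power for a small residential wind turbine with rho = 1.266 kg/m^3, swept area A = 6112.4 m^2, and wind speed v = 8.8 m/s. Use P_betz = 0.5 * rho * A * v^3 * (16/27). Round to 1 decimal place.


The Betz coefficient Cp_max = 16/27 = 0.5926
v^3 = 8.8^3 = 681.472
P_betz = 0.5 * rho * A * v^3 * Cp_max
P_betz = 0.5 * 1.266 * 6112.4 * 681.472 * 0.5926
P_betz = 1562498.9 W

1562498.9


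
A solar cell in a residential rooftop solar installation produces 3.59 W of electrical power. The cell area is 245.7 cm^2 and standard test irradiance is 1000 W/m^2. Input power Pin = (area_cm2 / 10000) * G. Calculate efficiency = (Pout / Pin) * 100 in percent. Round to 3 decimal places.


First compute the input power:
  Pin = area_cm2 / 10000 * G = 245.7 / 10000 * 1000 = 24.57 W
Then compute efficiency:
  Efficiency = (Pout / Pin) * 100 = (3.59 / 24.57) * 100
  Efficiency = 14.611%

14.611


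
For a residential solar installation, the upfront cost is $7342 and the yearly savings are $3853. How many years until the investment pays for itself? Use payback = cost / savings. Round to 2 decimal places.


Simple payback period = initial cost / annual savings
Payback = 7342 / 3853
Payback = 1.91 years

1.91


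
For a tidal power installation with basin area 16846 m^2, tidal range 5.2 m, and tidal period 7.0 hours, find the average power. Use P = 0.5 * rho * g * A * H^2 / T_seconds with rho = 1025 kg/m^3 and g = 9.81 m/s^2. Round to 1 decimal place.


Convert period to seconds: T = 7.0 * 3600 = 25200.0 s
H^2 = 5.2^2 = 27.04
P = 0.5 * rho * g * A * H^2 / T
P = 0.5 * 1025 * 9.81 * 16846 * 27.04 / 25200.0
P = 90879.5 W

90879.5


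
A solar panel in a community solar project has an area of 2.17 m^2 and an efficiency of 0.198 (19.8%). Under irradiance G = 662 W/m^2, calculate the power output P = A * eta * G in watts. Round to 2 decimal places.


Use the solar power formula P = A * eta * G.
Given: A = 2.17 m^2, eta = 0.198, G = 662 W/m^2
P = 2.17 * 0.198 * 662
P = 284.43 W

284.43


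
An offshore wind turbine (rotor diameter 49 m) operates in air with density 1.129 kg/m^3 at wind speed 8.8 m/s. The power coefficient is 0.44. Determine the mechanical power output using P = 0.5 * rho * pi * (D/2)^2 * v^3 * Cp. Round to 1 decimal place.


Step 1 -- Compute swept area:
  A = pi * (D/2)^2 = pi * (49/2)^2 = 1885.74 m^2
Step 2 -- Apply wind power equation:
  P = 0.5 * rho * A * v^3 * Cp
  v^3 = 8.8^3 = 681.472
  P = 0.5 * 1.129 * 1885.74 * 681.472 * 0.44
  P = 319188.1 W

319188.1


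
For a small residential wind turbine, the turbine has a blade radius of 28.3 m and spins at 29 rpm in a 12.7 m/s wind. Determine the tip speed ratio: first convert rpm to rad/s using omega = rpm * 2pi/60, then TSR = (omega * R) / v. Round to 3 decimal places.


Convert rotational speed to rad/s:
  omega = 29 * 2 * pi / 60 = 3.0369 rad/s
Compute tip speed:
  v_tip = omega * R = 3.0369 * 28.3 = 85.944 m/s
Tip speed ratio:
  TSR = v_tip / v_wind = 85.944 / 12.7 = 6.767

6.767


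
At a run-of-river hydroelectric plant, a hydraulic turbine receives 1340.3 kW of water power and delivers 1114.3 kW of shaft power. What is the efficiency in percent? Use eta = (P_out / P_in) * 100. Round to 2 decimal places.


Turbine efficiency = (output power / input power) * 100
eta = (1114.3 / 1340.3) * 100
eta = 83.14%

83.14


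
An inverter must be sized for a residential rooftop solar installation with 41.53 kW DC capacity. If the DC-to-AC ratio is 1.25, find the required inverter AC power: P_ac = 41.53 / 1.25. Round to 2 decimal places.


The inverter AC capacity is determined by the DC/AC ratio.
Given: P_dc = 41.53 kW, DC/AC ratio = 1.25
P_ac = P_dc / ratio = 41.53 / 1.25
P_ac = 33.22 kW

33.22


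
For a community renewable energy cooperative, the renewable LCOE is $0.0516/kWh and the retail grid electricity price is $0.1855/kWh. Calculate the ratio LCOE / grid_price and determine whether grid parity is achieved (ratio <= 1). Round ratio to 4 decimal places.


Compare LCOE to grid price:
  LCOE = $0.0516/kWh, Grid price = $0.1855/kWh
  Ratio = LCOE / grid_price = 0.0516 / 0.1855 = 0.2782
  Grid parity achieved (ratio <= 1)? yes

0.2782
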